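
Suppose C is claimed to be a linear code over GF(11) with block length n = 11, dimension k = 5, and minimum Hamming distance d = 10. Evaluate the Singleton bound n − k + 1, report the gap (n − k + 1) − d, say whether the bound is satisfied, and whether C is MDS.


Singleton RHS = n − k + 1 = 7, slack = -3, bound violated (no such code; not MDS).

Singleton bound: d ≤ n − k + 1.
Here n = 11, k = 5, so n − k + 1 = 7.
Given d = 10, check d ≤ 7: NO.
Slack = (n − k + 1) − d = -3.
The slack is negative: d = 10 exceeds n − k + 1 = 7 by 3, so the Singleton bound is violated and no linear [11, 5, 10]_11 code can exist. In particular it is not MDS (MDS requires d = n − k + 1 exactly).
Description: the claimed parameters are [11, 5, 10]_11; such a code would be impossible (violates the Singleton bound).


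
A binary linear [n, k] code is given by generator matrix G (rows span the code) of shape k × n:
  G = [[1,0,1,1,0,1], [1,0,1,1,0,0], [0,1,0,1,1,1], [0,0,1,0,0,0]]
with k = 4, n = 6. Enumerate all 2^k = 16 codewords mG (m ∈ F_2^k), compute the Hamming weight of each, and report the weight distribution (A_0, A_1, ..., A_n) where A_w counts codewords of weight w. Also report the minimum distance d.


Weight distribution: A_0 = 1, A_1 = 2, A_2 = 2, A_3 = 4, A_4 = 5, A_5 = 2. Minimum distance d = 1.

Enumerate all 2^4 = 16 messages m ∈ F_2^4.
For each, compute codeword c = mG in F_2^6, then tally its weight.
  m = 0000 → c = 000000, weight = 0.
  m = 1000 → c = 101101, weight = 4.
  m = 0100 → c = 101100, weight = 3.
  m = 1100 → c = 000001, weight = 1.
  m = 0010 → c = 010111, weight = 4.
  m = 1010 → c = 111010, weight = 4.
  m = 0110 → c = 111011, weight = 5.
  m = 1110 → c = 010110, weight = 3.
  m = 0001 → c = 001000, weight = 1.
  m = 1001 → c = 100101, weight = 3.
  m = 0101 → c = 100100, weight = 2.
  m = 1101 → c = 001001, weight = 2.
  m = 0011 → c = 011111, weight = 5.
  m = 1011 → c = 110010, weight = 3.
  m = 0111 → c = 110011, weight = 4.
  m = 1111 → c = 011110, weight = 4.
Tally weights:
  weight 0: 1 codewords.
  weight 1: 2 codewords.
  weight 2: 2 codewords.
  weight 3: 4 codewords.
  weight 4: 5 codewords.
  weight 5: 2 codewords.
Minimum distance d = smallest w > 0 with A_w > 0 = 1.
Sanity: Σ A_w = 16 = 2^4 = 16 ✓.


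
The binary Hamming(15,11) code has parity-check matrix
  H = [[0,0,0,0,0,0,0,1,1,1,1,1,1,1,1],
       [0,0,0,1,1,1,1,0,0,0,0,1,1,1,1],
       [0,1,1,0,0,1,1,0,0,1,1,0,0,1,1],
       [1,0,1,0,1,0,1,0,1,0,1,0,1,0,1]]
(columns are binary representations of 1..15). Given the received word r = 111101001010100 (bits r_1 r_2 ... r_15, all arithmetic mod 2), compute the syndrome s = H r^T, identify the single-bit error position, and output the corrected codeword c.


s = (1, 1, 0, 1)^T, error position = 13, corrected codeword c = 111101001010000

Compute s = H r^T mod 2 one row at a time:
  s_1 = 0 + 1 + 0 + 1 + 0 + 1 + 0 + 0 = 3 ≡ 1 (mod 2).
  s_2 = 1 + 0 + 1 + 0 + 0 + 1 + 0 + 0 = 3 ≡ 1 (mod 2).
  s_3 = 1 + 1 + 1 + 0 + 0 + 1 + 0 + 0 = 4 ≡ 0 (mod 2).
  s_4 = 1 + 1 + 0 + 0 + 1 + 1 + 1 + 0 = 5 ≡ 1 (mod 2).
s = (1, 1, 0, 1)^T — this equals column 13 of H (binary 1101), so error is at position 13.
Correct: flip bit 13 of r = 111101001010100 to get c = 111101001010000.


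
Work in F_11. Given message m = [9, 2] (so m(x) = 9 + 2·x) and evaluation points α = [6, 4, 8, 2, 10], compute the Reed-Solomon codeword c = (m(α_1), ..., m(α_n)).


c = [10, 6, 3, 2, 7]

Message polynomial: m(x) = 9 + 2·x (mod 11).
For each evaluation point α_i, compute m(α_i) mod 11:
  α_1 = 6: Horner steps 2 → 10, so m(6) = 10.
  α_2 = 4: Horner steps 2 → 6, so m(4) = 6.
  α_3 = 8: Horner steps 2 → 3, so m(8) = 3.
  α_4 = 2: Horner steps 2 → 2, so m(2) = 2.
  α_5 = 10: Horner steps 2 → 7, so m(10) = 7.
Codeword c = [10, 6, 3, 2, 7] ∈ F_11^5.


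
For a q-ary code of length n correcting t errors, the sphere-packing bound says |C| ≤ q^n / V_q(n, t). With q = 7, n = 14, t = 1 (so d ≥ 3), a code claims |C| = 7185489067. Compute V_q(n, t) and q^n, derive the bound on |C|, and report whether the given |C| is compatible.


V_q(n, t) = 85, q^n = 678223072849, Hamming bound = 7979094974, |C| = 7185489067 ≤ bound (satisfied).

Step 1: Compute V_q(n, t) = Σ_{j=0}^1 C(n, j) (q−1)^j.
  j = 0: C(14,0)·(6)^0 = 1·1 = 1.
  j = 1: C(14,1)·(6)^1 = 14·6 = 84.
  V_q(n, t) = 1 + 84 = 85.
Step 2: q^n = 7^14 = 678223072849.
Step 3: Hamming bound ⌊q^n / V_q(n,t)⌋ = ⌊678223072849/85⌋ = 7979094974.
Step 4: Compare |C| = 7185489067 to 7979094974: satisfied.
The claimed |C| lies below the Hamming bound.


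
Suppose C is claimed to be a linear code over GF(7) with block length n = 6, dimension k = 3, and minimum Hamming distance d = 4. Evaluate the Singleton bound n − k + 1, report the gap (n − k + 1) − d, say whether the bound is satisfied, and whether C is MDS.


Singleton RHS = n − k + 1 = 4, slack = 0, bound satisfied, MDS.

Singleton bound: d ≤ n − k + 1.
Here n = 6, k = 3, so n − k + 1 = 4.
Given d = 4, check d ≤ 4: YES.
Slack = (n − k + 1) − d = 0.
The code is MDS (slack = 0).
Description: the claimed parameters are [6, 3, 4]_7; such a code would be MDS (meets Singleton bound).


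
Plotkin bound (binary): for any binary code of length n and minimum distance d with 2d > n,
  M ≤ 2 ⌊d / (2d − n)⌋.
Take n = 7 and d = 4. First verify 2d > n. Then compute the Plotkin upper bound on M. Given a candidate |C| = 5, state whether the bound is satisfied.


Plotkin bound M ≤ 8; given |C| = 5 ≤ bound (satisfied).

Check applicability: 2d = 8, n = 7.
2d − n = 1 > 0, so Plotkin applies.
Compute d/(2d−n) = 4/1 ≈ 4.0000.
⌊d/(2d−n)⌋ = 4.
Plotkin bound: M ≤ 2·4 = 8.
Given |C| = 5, check: satisfied.
This |C| is below the Plotkin bound.


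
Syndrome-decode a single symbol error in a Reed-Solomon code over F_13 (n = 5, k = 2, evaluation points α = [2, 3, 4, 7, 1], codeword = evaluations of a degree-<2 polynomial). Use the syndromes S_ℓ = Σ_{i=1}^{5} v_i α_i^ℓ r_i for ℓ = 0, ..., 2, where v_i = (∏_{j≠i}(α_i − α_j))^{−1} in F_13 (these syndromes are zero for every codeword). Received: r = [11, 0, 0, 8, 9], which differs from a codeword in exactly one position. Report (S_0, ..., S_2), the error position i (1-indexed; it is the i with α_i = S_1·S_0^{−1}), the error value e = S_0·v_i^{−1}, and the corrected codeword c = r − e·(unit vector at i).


S = (3, 12, 9), error at position 3, error magnitude e = 11, c = [11, 0, 2, 8, 9].

Step 1: column multipliers v_i = (∏_{j≠i}(α_i − α_j))^{−1} mod 13.
  i = 1 (α = 2): (2−3)(2−4)(2−7)(2−1) = (−1)·(−2)·(−5)·1 = −10 ≡ 3, so v_1 = 3^{−1} = 9 (mod 13).
  i = 2 (α = 3): (3−2)(3−4)(3−7)(3−1) = 1·(−1)·(−4)·2 = 8 ≡ 8, so v_2 = 8^{−1} = 5 (mod 13).
  i = 3 (α = 4): (4−2)(4−3)(4−7)(4−1) = 2·1·(−3)·3 = −18 ≡ 8, so v_3 = 8^{−1} = 5 (mod 13).
  i = 4 (α = 7): (7−2)(7−3)(7−4)(7−1) = 5·4·3·6 = 360 ≡ 9, so v_4 = 9^{−1} = 3 (mod 13).
  i = 5 (α = 1): (1−2)(1−3)(1−4)(1−7) = (−1)·(−2)·(−3)·(−6) = 36 ≡ 10, so v_5 = 10^{−1} = 4 (mod 13).
  v = [9, 5, 5, 3, 4].
Step 2: syndromes of r = [11, 0, 0, 8, 9] (all sums mod 13).
  S_0 = Σ v_i r_i = 9·11 + 5·0 + 5·0 + 3·8 + 4·9 = 159 ≡ 3.
  S_1 = Σ v_i α_i r_i = 9·2·11 + 5·3·0 + 5·4·0 + 3·7·8 + 4·1·9 = 402 ≡ 12.
  α_i^2 mod 13 = [4, 9, 3, 10, 1].
  S_2 = Σ v_i α_i^2 r_i = 9·4·11 + 5·9·0 + 5·3·0 + 3·10·8 + 4·1·9 = 672 ≡ 9.
  S = (3, 12, 9) ≠ 0, so r is not a codeword (an error is present).
Step 3: locate the error. For a single error e at position i, S_ℓ = v_i·e·α_i^ℓ, so α_err = S_1/S_0.
  S_0^{−1} = 3^{−1} = 9 (mod 13), so α_err = 12·9 = 108 ≡ 4 = α_3. Error position i = 3.
  Consistency check: S_2/S_1 = 9·12 = 108 ≡ 4 = α_err ✓ (single-error assumption holds).
Step 4: error magnitude e = S_0/v_3 = S_0·∏_{j≠3}(α_3 − α_j) = 3·8 = 24 ≡ 11 (mod 13).
Step 5: correct position 3: c_3 = r_3 − e = 0 − 11 ≡ 2 (mod 13). Hence c = [11, 0, 2, 8, 9].
  Check: interpolating c through the α_i gives m(x) = 7 + 2·x (degree < 2) with m(α_i) = c_i for every i, so c is indeed a codeword.


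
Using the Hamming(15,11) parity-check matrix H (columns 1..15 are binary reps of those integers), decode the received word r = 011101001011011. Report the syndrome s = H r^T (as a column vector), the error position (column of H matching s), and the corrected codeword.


s = (1, 1, 0, 0)^T, error position = 12, corrected codeword c = 011101001010011

Compute s = H r^T mod 2 one row at a time:
  s_1 = 0 + 1 + 0 + 1 + 1 + 0 + 1 + 1 = 5 ≡ 1 (mod 2).
  s_2 = 1 + 0 + 1 + 0 + 1 + 0 + 1 + 1 = 5 ≡ 1 (mod 2).
  s_3 = 1 + 1 + 1 + 0 + 0 + 1 + 1 + 1 = 6 ≡ 0 (mod 2).
  s_4 = 0 + 1 + 0 + 0 + 1 + 1 + 0 + 1 = 4 ≡ 0 (mod 2).
s = (1, 1, 0, 0)^T — this equals column 12 of H (binary 1100), so error is at position 12.
Correct: flip bit 12 of r = 011101001011011 to get c = 011101001010011.


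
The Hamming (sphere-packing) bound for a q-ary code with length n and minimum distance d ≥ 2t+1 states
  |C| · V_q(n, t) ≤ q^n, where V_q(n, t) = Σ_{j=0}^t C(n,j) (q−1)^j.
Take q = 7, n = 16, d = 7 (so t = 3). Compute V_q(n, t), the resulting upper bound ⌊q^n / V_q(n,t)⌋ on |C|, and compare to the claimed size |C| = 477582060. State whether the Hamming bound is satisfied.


V_q(n, t) = 125377, q^n = 33232930569601, Hamming bound = 265064011, |C| = 477582060 > bound (violated).

Step 1: Compute V_q(n, t) = Σ_{j=0}^3 C(n, j) (q−1)^j.
  j = 0: C(16,0)·(6)^0 = 1·1 = 1.
  j = 1: C(16,1)·(6)^1 = 16·6 = 96.
  j = 2: C(16,2)·(6)^2 = 120·36 = 4320.
  j = 3: C(16,3)·(6)^3 = 560·216 = 120960.
  V_q(n, t) = 1 + 96 + 4320 + 120960 = 125377.
Step 2: q^n = 7^16 = 33232930569601.
Step 3: Hamming bound ⌊q^n / V_q(n,t)⌋ = ⌊33232930569601/125377⌋ = 265064011.
Step 4: Compare |C| = 477582060 to 265064011: violated.
The claimed |C| lies above the Hamming bound, so no 7-ary code of length 16 with d ≥ 7 can have 477582060 codewords.


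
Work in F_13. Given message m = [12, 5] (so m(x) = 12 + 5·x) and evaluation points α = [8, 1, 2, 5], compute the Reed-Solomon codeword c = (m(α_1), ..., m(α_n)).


c = [0, 4, 9, 11]

Message polynomial: m(x) = 12 + 5·x (mod 13).
For each evaluation point α_i, compute m(α_i) mod 13:
  α_1 = 8: Horner steps 5 → 0, so m(8) = 0.
  α_2 = 1: Horner steps 5 → 4, so m(1) = 4.
  α_3 = 2: Horner steps 5 → 9, so m(2) = 9.
  α_4 = 5: Horner steps 5 → 11, so m(5) = 11.
Codeword c = [0, 4, 9, 11] ∈ F_13^4.


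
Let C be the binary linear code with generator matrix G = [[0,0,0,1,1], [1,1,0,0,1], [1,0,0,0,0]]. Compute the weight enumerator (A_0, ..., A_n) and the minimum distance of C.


Weight distribution: A_0 = 1, A_1 = 1, A_2 = 3, A_3 = 3. Minimum distance d = 1.

Enumerate all 2^3 = 8 messages m ∈ F_2^3.
For each, compute codeword c = mG in F_2^5, then tally its weight.
  m = 000 → c = 00000, weight = 0.
  m = 100 → c = 00011, weight = 2.
  m = 010 → c = 11001, weight = 3.
  m = 110 → c = 11010, weight = 3.
  m = 001 → c = 10000, weight = 1.
  m = 101 → c = 10011, weight = 3.
  m = 011 → c = 01001, weight = 2.
  m = 111 → c = 01010, weight = 2.
Tally weights:
  weight 0: 1 codewords.
  weight 1: 1 codewords.
  weight 2: 3 codewords.
  weight 3: 3 codewords.
Minimum distance d = smallest w > 0 with A_w > 0 = 1.
Sanity: Σ A_w = 8 = 2^3 = 8 ✓.


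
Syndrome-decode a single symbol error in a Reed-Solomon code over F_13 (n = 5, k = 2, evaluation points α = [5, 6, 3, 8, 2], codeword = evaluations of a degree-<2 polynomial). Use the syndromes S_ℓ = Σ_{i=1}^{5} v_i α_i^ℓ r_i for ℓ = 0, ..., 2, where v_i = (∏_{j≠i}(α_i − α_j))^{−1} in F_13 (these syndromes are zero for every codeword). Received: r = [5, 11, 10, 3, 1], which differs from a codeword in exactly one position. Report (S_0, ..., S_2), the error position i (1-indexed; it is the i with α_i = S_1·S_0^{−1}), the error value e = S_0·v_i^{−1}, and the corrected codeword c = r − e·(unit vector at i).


S = (11, 3, 2), error at position 1, error magnitude e = 3, c = [2, 11, 10, 3, 1].

Step 1: column multipliers v_i = (∏_{j≠i}(α_i − α_j))^{−1} mod 13.
  i = 1 (α = 5): (5−6)(5−3)(5−8)(5−2) = (−1)·2·(−3)·3 = 18 ≡ 5, so v_1 = 5^{−1} = 8 (mod 13).
  i = 2 (α = 6): (6−5)(6−3)(6−8)(6−2) = 1·3·(−2)·4 = −24 ≡ 2, so v_2 = 2^{−1} = 7 (mod 13).
  i = 3 (α = 3): (3−5)(3−6)(3−8)(3−2) = (−2)·(−3)·(−5)·1 = −30 ≡ 9, so v_3 = 9^{−1} = 3 (mod 13).
  i = 4 (α = 8): (8−5)(8−6)(8−3)(8−2) = 3·2·5·6 = 180 ≡ 11, so v_4 = 11^{−1} = 6 (mod 13).
  i = 5 (α = 2): (2−5)(2−6)(2−3)(2−8) = (−3)·(−4)·(−1)·(−6) = 72 ≡ 7, so v_5 = 7^{−1} = 2 (mod 13).
  v = [8, 7, 3, 6, 2].
Step 2: syndromes of r = [5, 11, 10, 3, 1] (all sums mod 13).
  S_0 = Σ v_i r_i = 8·5 + 7·11 + 3·10 + 6·3 + 2·1 = 167 ≡ 11.
  S_1 = Σ v_i α_i r_i = 8·5·5 + 7·6·11 + 3·3·10 + 6·8·3 + 2·2·1 = 900 ≡ 3.
  α_i^2 mod 13 = [12, 10, 9, 12, 4].
  S_2 = Σ v_i α_i^2 r_i = 8·12·5 + 7·10·11 + 3·9·10 + 6·12·3 + 2·4·1 = 1744 ≡ 2.
  S = (11, 3, 2) ≠ 0, so r is not a codeword (an error is present).
Step 3: locate the error. For a single error e at position i, S_ℓ = v_i·e·α_i^ℓ, so α_err = S_1/S_0.
  S_0^{−1} = 11^{−1} = 6 (mod 13), so α_err = 3·6 = 18 ≡ 5 = α_1. Error position i = 1.
  Consistency check: S_2/S_1 = 2·9 = 18 ≡ 5 = α_err ✓ (single-error assumption holds).
Step 4: error magnitude e = S_0/v_1 = S_0·∏_{j≠1}(α_1 − α_j) = 11·5 = 55 ≡ 3 (mod 13).
Step 5: correct position 1: c_1 = r_1 − e = 5 − 3 ≡ 2 (mod 13). Hence c = [2, 11, 10, 3, 1].
  Check: interpolating c through the α_i gives m(x) = 9 + 9·x (degree < 2) with m(α_i) = c_i for every i, so c is indeed a codeword.


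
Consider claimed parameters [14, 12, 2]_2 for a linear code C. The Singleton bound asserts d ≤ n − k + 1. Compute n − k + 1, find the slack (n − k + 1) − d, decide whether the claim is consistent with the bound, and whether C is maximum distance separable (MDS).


Singleton RHS = n − k + 1 = 3, slack = 1, bound satisfied, not MDS.

Singleton bound: d ≤ n − k + 1.
Here n = 14, k = 12, so n − k + 1 = 3.
Given d = 2, check d ≤ 3: YES.
Slack = (n − k + 1) − d = 1.
The code is NOT MDS (slack = 1 > 0).
Description: the claimed parameters are [14, 12, 2]_2; such a code would be non-MDS.


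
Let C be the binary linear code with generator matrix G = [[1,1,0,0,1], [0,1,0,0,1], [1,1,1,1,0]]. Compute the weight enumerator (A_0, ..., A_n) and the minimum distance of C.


Weight distribution: A_0 = 1, A_1 = 1, A_2 = 1, A_3 = 3, A_4 = 2. Minimum distance d = 1.

Enumerate all 2^3 = 8 messages m ∈ F_2^3.
For each, compute codeword c = mG in F_2^5, then tally its weight.
  m = 000 → c = 00000, weight = 0.
  m = 100 → c = 11001, weight = 3.
  m = 010 → c = 01001, weight = 2.
  m = 110 → c = 10000, weight = 1.
  m = 001 → c = 11110, weight = 4.
  m = 101 → c = 00111, weight = 3.
  m = 011 → c = 10111, weight = 4.
  m = 111 → c = 01110, weight = 3.
Tally weights:
  weight 0: 1 codewords.
  weight 1: 1 codewords.
  weight 2: 1 codewords.
  weight 3: 3 codewords.
  weight 4: 2 codewords.
Minimum distance d = smallest w > 0 with A_w > 0 = 1.
Sanity: Σ A_w = 8 = 2^3 = 8 ✓.


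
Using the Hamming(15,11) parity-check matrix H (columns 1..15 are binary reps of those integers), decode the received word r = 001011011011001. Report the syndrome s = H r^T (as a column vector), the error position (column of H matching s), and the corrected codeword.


s = (1, 0, 0, 1)^T, error position = 9, corrected codeword c = 001011010011001

Compute s = H r^T mod 2 one row at a time:
  s_1 = 1 + 1 + 0 + 1 + 1 + 0 + 0 + 1 = 5 ≡ 1 (mod 2).
  s_2 = 0 + 1 + 1 + 0 + 1 + 0 + 0 + 1 = 4 ≡ 0 (mod 2).
  s_3 = 0 + 1 + 1 + 0 + 0 + 1 + 0 + 1 = 4 ≡ 0 (mod 2).
  s_4 = 0 + 1 + 1 + 0 + 1 + 1 + 0 + 1 = 5 ≡ 1 (mod 2).
s = (1, 0, 0, 1)^T — this equals column 9 of H (binary 1001), so error is at position 9.
Correct: flip bit 9 of r = 001011011011001 to get c = 001011010011001.


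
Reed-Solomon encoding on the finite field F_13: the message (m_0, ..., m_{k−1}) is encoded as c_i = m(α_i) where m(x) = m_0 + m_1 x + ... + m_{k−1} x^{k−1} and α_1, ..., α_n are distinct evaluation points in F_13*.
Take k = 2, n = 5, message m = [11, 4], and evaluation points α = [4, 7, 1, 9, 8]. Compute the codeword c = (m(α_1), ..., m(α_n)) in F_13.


c = [1, 0, 2, 8, 4]

Message polynomial: m(x) = 11 + 4·x (mod 13).
For each evaluation point α_i, compute m(α_i) mod 13:
  α_1 = 4: Horner steps 4 → 1, so m(4) = 1.
  α_2 = 7: Horner steps 4 → 0, so m(7) = 0.
  α_3 = 1: Horner steps 4 → 2, so m(1) = 2.
  α_4 = 9: Horner steps 4 → 8, so m(9) = 8.
  α_5 = 8: Horner steps 4 → 4, so m(8) = 4.
Codeword c = [1, 0, 2, 8, 4] ∈ F_13^5.


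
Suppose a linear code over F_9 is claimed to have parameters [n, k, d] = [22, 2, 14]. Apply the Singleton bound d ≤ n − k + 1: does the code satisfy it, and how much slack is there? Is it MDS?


Singleton RHS = n − k + 1 = 21, slack = 7, bound satisfied, not MDS.

Singleton bound: d ≤ n − k + 1.
Here n = 22, k = 2, so n − k + 1 = 21.
Given d = 14, check d ≤ 21: YES.
Slack = (n − k + 1) − d = 7.
The code is NOT MDS (slack = 7 > 0).
Description: the claimed parameters are [22, 2, 14]_9; such a code would be non-MDS.


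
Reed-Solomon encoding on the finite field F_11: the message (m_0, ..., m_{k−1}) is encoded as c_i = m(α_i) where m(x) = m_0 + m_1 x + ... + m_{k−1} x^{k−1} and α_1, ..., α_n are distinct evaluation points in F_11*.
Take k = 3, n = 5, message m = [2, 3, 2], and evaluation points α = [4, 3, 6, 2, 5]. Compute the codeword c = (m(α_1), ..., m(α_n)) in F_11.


c = [2, 7, 4, 5, 1]

Message polynomial: m(x) = 2 + 3·x + 2·x^2 (mod 11).
For each evaluation point α_i, compute m(α_i) mod 11:
  α_1 = 4: Horner steps 2 → 0 → 2, so m(4) = 2.
  α_2 = 3: Horner steps 2 → 9 → 7, so m(3) = 7.
  α_3 = 6: Horner steps 2 → 4 → 4, so m(6) = 4.
  α_4 = 2: Horner steps 2 → 7 → 5, so m(2) = 5.
  α_5 = 5: Horner steps 2 → 2 → 1, so m(5) = 1.
Codeword c = [2, 7, 4, 5, 1] ∈ F_11^5.


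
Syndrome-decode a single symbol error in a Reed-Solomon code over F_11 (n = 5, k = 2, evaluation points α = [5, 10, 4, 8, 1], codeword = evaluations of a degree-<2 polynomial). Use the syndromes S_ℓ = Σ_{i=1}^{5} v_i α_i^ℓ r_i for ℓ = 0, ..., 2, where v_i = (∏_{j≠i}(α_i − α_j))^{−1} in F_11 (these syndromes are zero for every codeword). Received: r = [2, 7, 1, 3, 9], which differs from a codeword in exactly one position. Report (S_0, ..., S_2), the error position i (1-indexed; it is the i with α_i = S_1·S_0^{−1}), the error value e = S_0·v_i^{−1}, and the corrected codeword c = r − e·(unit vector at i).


S = (8, 9, 6), error at position 4, error magnitude e = 9, c = [2, 7, 1, 5, 9].

Step 1: column multipliers v_i = (∏_{j≠i}(α_i − α_j))^{−1} mod 11.
  i = 1 (α = 5): (5−10)(5−4)(5−8)(5−1) = (−5)·1·(−3)·4 = 60 ≡ 5, so v_1 = 5^{−1} = 9 (mod 11).
  i = 2 (α = 10): (10−5)(10−4)(10−8)(10−1) = 5·6·2·9 = 540 ≡ 1, so v_2 = 1^{−1} = 1 (mod 11).
  i = 3 (α = 4): (4−5)(4−10)(4−8)(4−1) = (−1)·(−6)·(−4)·3 = −72 ≡ 5, so v_3 = 5^{−1} = 9 (mod 11).
  i = 4 (α = 8): (8−5)(8−10)(8−4)(8−1) = 3·(−2)·4·7 = −168 ≡ 8, so v_4 = 8^{−1} = 7 (mod 11).
  i = 5 (α = 1): (1−5)(1−10)(1−4)(1−8) = (−4)·(−9)·(−3)·(−7) = 756 ≡ 8, so v_5 = 8^{−1} = 7 (mod 11).
  v = [9, 1, 9, 7, 7].
Step 2: syndromes of r = [2, 7, 1, 3, 9] (all sums mod 11).
  S_0 = Σ v_i r_i = 9·2 + 1·7 + 9·1 + 7·3 + 7·9 = 118 ≡ 8.
  S_1 = Σ v_i α_i r_i = 9·5·2 + 1·10·7 + 9·4·1 + 7·8·3 + 7·1·9 = 427 ≡ 9.
  α_i^2 mod 11 = [3, 1, 5, 9, 1].
  S_2 = Σ v_i α_i^2 r_i = 9·3·2 + 1·1·7 + 9·5·1 + 7·9·3 + 7·1·9 = 358 ≡ 6.
  S = (8, 9, 6) ≠ 0, so r is not a codeword (an error is present).
Step 3: locate the error. For a single error e at position i, S_ℓ = v_i·e·α_i^ℓ, so α_err = S_1/S_0.
  S_0^{−1} = 8^{−1} = 7 (mod 11), so α_err = 9·7 = 63 ≡ 8 = α_4. Error position i = 4.
  Consistency check: S_2/S_1 = 6·5 = 30 ≡ 8 = α_err ✓ (single-error assumption holds).
Step 4: error magnitude e = S_0/v_4 = S_0·∏_{j≠4}(α_4 − α_j) = 8·8 = 64 ≡ 9 (mod 11).
Step 5: correct position 4: c_4 = r_4 − e = 3 − 9 ≡ 5 (mod 11). Hence c = [2, 7, 1, 5, 9].
  Check: interpolating c through the α_i gives m(x) = 8 + 1·x (degree < 2) with m(α_i) = c_i for every i, so c is indeed a codeword.


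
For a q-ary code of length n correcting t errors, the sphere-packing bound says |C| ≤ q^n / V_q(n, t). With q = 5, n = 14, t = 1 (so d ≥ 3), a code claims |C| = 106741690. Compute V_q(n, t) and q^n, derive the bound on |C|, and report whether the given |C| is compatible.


V_q(n, t) = 57, q^n = 6103515625, Hamming bound = 107079221, |C| = 106741690 ≤ bound (satisfied).

Step 1: Compute V_q(n, t) = Σ_{j=0}^1 C(n, j) (q−1)^j.
  j = 0: C(14,0)·(4)^0 = 1·1 = 1.
  j = 1: C(14,1)·(4)^1 = 14·4 = 56.
  V_q(n, t) = 1 + 56 = 57.
Step 2: q^n = 5^14 = 6103515625.
Step 3: Hamming bound ⌊q^n / V_q(n,t)⌋ = ⌊6103515625/57⌋ = 107079221.
Step 4: Compare |C| = 106741690 to 107079221: satisfied.
The claimed |C| lies below the Hamming bound.


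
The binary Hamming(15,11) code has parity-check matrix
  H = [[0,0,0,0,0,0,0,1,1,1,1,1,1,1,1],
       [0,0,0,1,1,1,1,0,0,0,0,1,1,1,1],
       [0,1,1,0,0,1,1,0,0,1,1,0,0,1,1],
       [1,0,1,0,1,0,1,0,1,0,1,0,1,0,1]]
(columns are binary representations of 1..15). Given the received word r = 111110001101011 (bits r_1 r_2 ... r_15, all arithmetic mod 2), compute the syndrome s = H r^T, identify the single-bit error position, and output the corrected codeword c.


s = (1, 1, 1, 1)^T, error position = 15, corrected codeword c = 111110001101010

Compute s = H r^T mod 2 one row at a time:
  s_1 = 0 + 1 + 1 + 0 + 1 + 0 + 1 + 1 = 5 ≡ 1 (mod 2).
  s_2 = 1 + 1 + 0 + 0 + 1 + 0 + 1 + 1 = 5 ≡ 1 (mod 2).
  s_3 = 1 + 1 + 0 + 0 + 1 + 0 + 1 + 1 = 5 ≡ 1 (mod 2).
  s_4 = 1 + 1 + 1 + 0 + 1 + 0 + 0 + 1 = 5 ≡ 1 (mod 2).
s = (1, 1, 1, 1)^T — this equals column 15 of H (binary 1111), so error is at position 15.
Correct: flip bit 15 of r = 111110001101011 to get c = 111110001101010.


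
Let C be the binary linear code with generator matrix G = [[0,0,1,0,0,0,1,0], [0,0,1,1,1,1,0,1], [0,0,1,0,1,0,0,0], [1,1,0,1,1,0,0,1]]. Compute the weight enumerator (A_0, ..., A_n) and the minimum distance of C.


Weight distribution: A_0 = 1, A_2 = 3, A_3 = 1, A_4 = 3, A_5 = 6, A_6 = 1, A_7 = 1. Minimum distance d = 2.

Enumerate all 2^4 = 16 messages m ∈ F_2^4.
For each, compute codeword c = mG in F_2^8, then tally its weight.
  m = 0000 → c = 00000000, weight = 0.
  m = 1000 → c = 00100010, weight = 2.
  m = 0100 → c = 00111101, weight = 5.
  m = 1100 → c = 00011111, weight = 5.
  m = 0010 → c = 00101000, weight = 2.
  m = 1010 → c = 00001010, weight = 2.
  m = 0110 → c = 00010101, weight = 3.
  m = 1110 → c = 00110111, weight = 5.
  m = 0001 → c = 11011001, weight = 5.
  m = 1001 → c = 11111011, weight = 7.
  m = 0101 → c = 11100100, weight = 4.
  m = 1101 → c = 11000110, weight = 4.
  m = 0011 → c = 11110001, weight = 5.
  m = 1011 → c = 11010011, weight = 5.
  m = 0111 → c = 11001100, weight = 4.
  m = 1111 → c = 11101110, weight = 6.
Tally weights:
  weight 0: 1 codewords.
  weight 2: 3 codewords.
  weight 3: 1 codewords.
  weight 4: 3 codewords.
  weight 5: 6 codewords.
  weight 6: 1 codewords.
  weight 7: 1 codewords.
Minimum distance d = smallest w > 0 with A_w > 0 = 2.
Sanity: Σ A_w = 16 = 2^4 = 16 ✓.


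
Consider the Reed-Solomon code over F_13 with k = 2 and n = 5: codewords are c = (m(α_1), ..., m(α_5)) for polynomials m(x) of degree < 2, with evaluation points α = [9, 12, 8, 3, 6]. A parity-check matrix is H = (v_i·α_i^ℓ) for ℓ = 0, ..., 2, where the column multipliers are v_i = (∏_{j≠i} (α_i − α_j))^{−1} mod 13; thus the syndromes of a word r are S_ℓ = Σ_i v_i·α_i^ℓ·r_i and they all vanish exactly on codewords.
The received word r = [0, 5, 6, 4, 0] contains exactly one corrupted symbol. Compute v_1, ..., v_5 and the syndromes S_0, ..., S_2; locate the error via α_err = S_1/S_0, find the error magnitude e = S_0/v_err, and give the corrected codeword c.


S = (11, 8, 7), error at position 1, error magnitude e = 4, c = [9, 5, 6, 4, 0].

Step 1: column multipliers v_i = (∏_{j≠i}(α_i − α_j))^{−1} mod 13.
  i = 1 (α = 9): (9−12)(9−8)(9−3)(9−6) = (−3)·1·6·3 = −54 ≡ 11, so v_1 = 11^{−1} = 6 (mod 13).
  i = 2 (α = 12): (12−9)(12−8)(12−3)(12−6) = 3·4·9·6 = 648 ≡ 11, so v_2 = 11^{−1} = 6 (mod 13).
  i = 3 (α = 8): (8−9)(8−12)(8−3)(8−6) = (−1)·(−4)·5·2 = 40 ≡ 1, so v_3 = 1^{−1} = 1 (mod 13).
  i = 4 (α = 3): (3−9)(3−12)(3−8)(3−6) = (−6)·(−9)·(−5)·(−3) = 810 ≡ 4, so v_4 = 4^{−1} = 10 (mod 13).
  i = 5 (α = 6): (6−9)(6−12)(6−8)(6−3) = (−3)·(−6)·(−2)·3 = −108 ≡ 9, so v_5 = 9^{−1} = 3 (mod 13).
  v = [6, 6, 1, 10, 3].
Step 2: syndromes of r = [0, 5, 6, 4, 0] (all sums mod 13).
  S_0 = Σ v_i r_i = 6·0 + 6·5 + 1·6 + 10·4 + 3·0 = 76 ≡ 11.
  S_1 = Σ v_i α_i r_i = 6·9·0 + 6·12·5 + 1·8·6 + 10·3·4 + 3·6·0 = 528 ≡ 8.
  α_i^2 mod 13 = [3, 1, 12, 9, 10].
  S_2 = Σ v_i α_i^2 r_i = 6·3·0 + 6·1·5 + 1·12·6 + 10·9·4 + 3·10·0 = 462 ≡ 7.
  S = (11, 8, 7) ≠ 0, so r is not a codeword (an error is present).
Step 3: locate the error. For a single error e at position i, S_ℓ = v_i·e·α_i^ℓ, so α_err = S_1/S_0.
  S_0^{−1} = 11^{−1} = 6 (mod 13), so α_err = 8·6 = 48 ≡ 9 = α_1. Error position i = 1.
  Consistency check: S_2/S_1 = 7·5 = 35 ≡ 9 = α_err ✓ (single-error assumption holds).
Step 4: error magnitude e = S_0/v_1 = S_0·∏_{j≠1}(α_1 − α_j) = 11·11 = 121 ≡ 4 (mod 13).
Step 5: correct position 1: c_1 = r_1 − e = 0 − 4 ≡ 9 (mod 13). Hence c = [9, 5, 6, 4, 0].
  Check: interpolating c through the α_i gives m(x) = 8 + 3·x (degree < 2) with m(α_i) = c_i for every i, so c is indeed a codeword.


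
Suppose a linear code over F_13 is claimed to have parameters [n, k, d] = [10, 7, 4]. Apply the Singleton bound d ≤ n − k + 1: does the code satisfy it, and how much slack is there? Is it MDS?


Singleton RHS = n − k + 1 = 4, slack = 0, bound satisfied, MDS.

Singleton bound: d ≤ n − k + 1.
Here n = 10, k = 7, so n − k + 1 = 4.
Given d = 4, check d ≤ 4: YES.
Slack = (n − k + 1) − d = 0.
The code is MDS (slack = 0).
Description: the claimed parameters are [10, 7, 4]_13; such a code would be MDS (meets Singleton bound).


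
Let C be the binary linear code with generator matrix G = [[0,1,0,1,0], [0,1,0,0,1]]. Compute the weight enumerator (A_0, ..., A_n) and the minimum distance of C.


Weight distribution: A_0 = 1, A_2 = 3. Minimum distance d = 2.

Enumerate all 2^2 = 4 messages m ∈ F_2^2.
For each, compute codeword c = mG in F_2^5, then tally its weight.
  m = 00 → c = 00000, weight = 0.
  m = 10 → c = 01010, weight = 2.
  m = 01 → c = 01001, weight = 2.
  m = 11 → c = 00011, weight = 2.
Tally weights:
  weight 0: 1 codewords.
  weight 2: 3 codewords.
Minimum distance d = smallest w > 0 with A_w > 0 = 2.
Sanity: Σ A_w = 4 = 2^2 = 4 ✓.


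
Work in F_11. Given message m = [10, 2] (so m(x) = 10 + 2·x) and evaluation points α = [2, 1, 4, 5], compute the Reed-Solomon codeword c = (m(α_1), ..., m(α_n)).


c = [3, 1, 7, 9]

Message polynomial: m(x) = 10 + 2·x (mod 11).
For each evaluation point α_i, compute m(α_i) mod 11:
  α_1 = 2: Horner steps 2 → 3, so m(2) = 3.
  α_2 = 1: Horner steps 2 → 1, so m(1) = 1.
  α_3 = 4: Horner steps 2 → 7, so m(4) = 7.
  α_4 = 5: Horner steps 2 → 9, so m(5) = 9.
Codeword c = [3, 1, 7, 9] ∈ F_11^4.


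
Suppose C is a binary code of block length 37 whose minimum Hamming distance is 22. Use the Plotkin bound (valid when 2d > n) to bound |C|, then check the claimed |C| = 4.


Plotkin bound M ≤ 6; given |C| = 4 ≤ bound (satisfied).

Check applicability: 2d = 44, n = 37.
2d − n = 7 > 0, so Plotkin applies.
Compute d/(2d−n) = 22/7 ≈ 3.1429.
⌊d/(2d−n)⌋ = 3.
Plotkin bound: M ≤ 2·3 = 6.
Given |C| = 4, check: satisfied.
This |C| is below the Plotkin bound.


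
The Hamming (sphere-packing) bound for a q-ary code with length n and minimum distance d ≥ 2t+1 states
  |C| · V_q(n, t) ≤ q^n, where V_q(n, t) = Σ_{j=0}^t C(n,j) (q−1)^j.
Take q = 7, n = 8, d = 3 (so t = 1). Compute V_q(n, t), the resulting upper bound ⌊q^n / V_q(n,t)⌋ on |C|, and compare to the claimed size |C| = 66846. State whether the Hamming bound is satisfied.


V_q(n, t) = 49, q^n = 5764801, Hamming bound = 117649, |C| = 66846 ≤ bound (satisfied).

Step 1: Compute V_q(n, t) = Σ_{j=0}^1 C(n, j) (q−1)^j.
  j = 0: C(8,0)·(6)^0 = 1·1 = 1.
  j = 1: C(8,1)·(6)^1 = 8·6 = 48.
  V_q(n, t) = 1 + 48 = 49.
Step 2: q^n = 7^8 = 5764801.
Step 3: Hamming bound ⌊q^n / V_q(n,t)⌋ = ⌊5764801/49⌋ = 117649.
Step 4: Compare |C| = 66846 to 117649: satisfied.
The claimed |C| lies below the Hamming bound.


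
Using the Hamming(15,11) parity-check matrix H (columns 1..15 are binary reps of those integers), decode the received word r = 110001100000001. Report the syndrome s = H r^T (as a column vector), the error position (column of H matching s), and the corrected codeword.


s = (1, 1, 0, 1)^T, error position = 13, corrected codeword c = 110001100000101

Compute s = H r^T mod 2 one row at a time:
  s_1 = 0 + 0 + 0 + 0 + 0 + 0 + 0 + 1 = 1 ≡ 1 (mod 2).
  s_2 = 0 + 0 + 1 + 1 + 0 + 0 + 0 + 1 = 3 ≡ 1 (mod 2).
  s_3 = 1 + 0 + 1 + 1 + 0 + 0 + 0 + 1 = 4 ≡ 0 (mod 2).
  s_4 = 1 + 0 + 0 + 1 + 0 + 0 + 0 + 1 = 3 ≡ 1 (mod 2).
s = (1, 1, 0, 1)^T — this equals column 13 of H (binary 1101), so error is at position 13.
Correct: flip bit 13 of r = 110001100000001 to get c = 110001100000101.


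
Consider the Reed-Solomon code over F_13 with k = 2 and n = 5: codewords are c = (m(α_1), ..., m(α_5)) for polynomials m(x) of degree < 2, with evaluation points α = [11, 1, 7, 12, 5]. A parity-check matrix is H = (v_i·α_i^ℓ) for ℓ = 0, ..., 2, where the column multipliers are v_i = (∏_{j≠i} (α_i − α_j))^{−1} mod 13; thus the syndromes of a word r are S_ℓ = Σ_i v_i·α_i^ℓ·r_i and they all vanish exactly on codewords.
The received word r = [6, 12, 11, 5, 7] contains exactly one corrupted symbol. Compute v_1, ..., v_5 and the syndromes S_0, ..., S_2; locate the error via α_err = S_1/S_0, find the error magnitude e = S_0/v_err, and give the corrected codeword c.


S = (11, 2, 11), error at position 4, error magnitude e = 10, c = [6, 12, 11, 8, 7].

Step 1: column multipliers v_i = (∏_{j≠i}(α_i − α_j))^{−1} mod 13.
  i = 1 (α = 11): (11−1)(11−7)(11−12)(11−5) = 10·4·(−1)·6 = −240 ≡ 7, so v_1 = 7^{−1} = 2 (mod 13).
  i = 2 (α = 1): (1−11)(1−7)(1−12)(1−5) = (−10)·(−6)·(−11)·(−4) = 2640 ≡ 1, so v_2 = 1^{−1} = 1 (mod 13).
  i = 3 (α = 7): (7−11)(7−1)(7−12)(7−5) = (−4)·6·(−5)·2 = 240 ≡ 6, so v_3 = 6^{−1} = 11 (mod 13).
  i = 4 (α = 12): (12−11)(12−1)(12−7)(12−5) = 1·11·5·7 = 385 ≡ 8, so v_4 = 8^{−1} = 5 (mod 13).
  i = 5 (α = 5): (5−11)(5−1)(5−7)(5−12) = (−6)·4·(−2)·(−7) = −336 ≡ 2, so v_5 = 2^{−1} = 7 (mod 13).
  v = [2, 1, 11, 5, 7].
Step 2: syndromes of r = [6, 12, 11, 5, 7] (all sums mod 13).
  S_0 = Σ v_i r_i = 2·6 + 1·12 + 11·11 + 5·5 + 7·7 = 219 ≡ 11.
  S_1 = Σ v_i α_i r_i = 2·11·6 + 1·1·12 + 11·7·11 + 5·12·5 + 7·5·7 = 1536 ≡ 2.
  α_i^2 mod 13 = [4, 1, 10, 1, 12].
  S_2 = Σ v_i α_i^2 r_i = 2·4·6 + 1·1·12 + 11·10·11 + 5·1·5 + 7·12·7 = 1883 ≡ 11.
  S = (11, 2, 11) ≠ 0, so r is not a codeword (an error is present).
Step 3: locate the error. For a single error e at position i, S_ℓ = v_i·e·α_i^ℓ, so α_err = S_1/S_0.
  S_0^{−1} = 11^{−1} = 6 (mod 13), so α_err = 2·6 = 12 ≡ 12 = α_4. Error position i = 4.
  Consistency check: S_2/S_1 = 11·7 = 77 ≡ 12 = α_err ✓ (single-error assumption holds).
Step 4: error magnitude e = S_0/v_4 = S_0·∏_{j≠4}(α_4 − α_j) = 11·8 = 88 ≡ 10 (mod 13).
Step 5: correct position 4: c_4 = r_4 − e = 5 − 10 ≡ 8 (mod 13). Hence c = [6, 12, 11, 8, 7].
  Check: interpolating c through the α_i gives m(x) = 10 + 2·x (degree < 2) with m(α_i) = c_i for every i, so c is indeed a codeword.


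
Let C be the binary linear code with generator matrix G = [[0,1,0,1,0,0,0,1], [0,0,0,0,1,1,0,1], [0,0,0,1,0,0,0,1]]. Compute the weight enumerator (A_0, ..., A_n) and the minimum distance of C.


Weight distribution: A_0 = 1, A_1 = 1, A_2 = 1, A_3 = 3, A_4 = 2. Minimum distance d = 1.

Enumerate all 2^3 = 8 messages m ∈ F_2^3.
For each, compute codeword c = mG in F_2^8, then tally its weight.
  m = 000 → c = 00000000, weight = 0.
  m = 100 → c = 01010001, weight = 3.
  m = 010 → c = 00001101, weight = 3.
  m = 110 → c = 01011100, weight = 4.
  m = 001 → c = 00010001, weight = 2.
  m = 101 → c = 01000000, weight = 1.
  m = 011 → c = 00011100, weight = 3.
  m = 111 → c = 01001101, weight = 4.
Tally weights:
  weight 0: 1 codewords.
  weight 1: 1 codewords.
  weight 2: 1 codewords.
  weight 3: 3 codewords.
  weight 4: 2 codewords.
Minimum distance d = smallest w > 0 with A_w > 0 = 1.
Sanity: Σ A_w = 8 = 2^3 = 8 ✓.


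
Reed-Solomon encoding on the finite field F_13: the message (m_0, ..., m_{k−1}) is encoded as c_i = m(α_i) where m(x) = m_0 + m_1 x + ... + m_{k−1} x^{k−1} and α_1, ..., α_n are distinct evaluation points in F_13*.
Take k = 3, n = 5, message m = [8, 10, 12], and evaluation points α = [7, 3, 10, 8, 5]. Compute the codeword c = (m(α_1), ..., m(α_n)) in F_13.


c = [3, 3, 8, 11, 7]

Message polynomial: m(x) = 8 + 10·x + 12·x^2 (mod 13).
For each evaluation point α_i, compute m(α_i) mod 13:
  α_1 = 7: Horner steps 12 → 3 → 3, so m(7) = 3.
  α_2 = 3: Horner steps 12 → 7 → 3, so m(3) = 3.
  α_3 = 10: Horner steps 12 → 0 → 8, so m(10) = 8.
  α_4 = 8: Horner steps 12 → 2 → 11, so m(8) = 11.
  α_5 = 5: Horner steps 12 → 5 → 7, so m(5) = 7.
Codeword c = [3, 3, 8, 11, 7] ∈ F_13^5.


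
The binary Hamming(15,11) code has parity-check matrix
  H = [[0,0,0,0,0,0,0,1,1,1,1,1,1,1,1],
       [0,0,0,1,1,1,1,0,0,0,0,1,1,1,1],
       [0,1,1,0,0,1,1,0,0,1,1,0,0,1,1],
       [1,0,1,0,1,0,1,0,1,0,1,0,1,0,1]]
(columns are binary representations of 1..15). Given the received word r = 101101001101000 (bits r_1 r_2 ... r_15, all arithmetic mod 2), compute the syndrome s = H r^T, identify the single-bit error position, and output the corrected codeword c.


s = (1, 1, 1, 1)^T, error position = 15, corrected codeword c = 101101001101001

Compute s = H r^T mod 2 one row at a time:
  s_1 = 0 + 1 + 1 + 0 + 1 + 0 + 0 + 0 = 3 ≡ 1 (mod 2).
  s_2 = 1 + 0 + 1 + 0 + 1 + 0 + 0 + 0 = 3 ≡ 1 (mod 2).
  s_3 = 0 + 1 + 1 + 0 + 1 + 0 + 0 + 0 = 3 ≡ 1 (mod 2).
  s_4 = 1 + 1 + 0 + 0 + 1 + 0 + 0 + 0 = 3 ≡ 1 (mod 2).
s = (1, 1, 1, 1)^T — this equals column 15 of H (binary 1111), so error is at position 15.
Correct: flip bit 15 of r = 101101001101000 to get c = 101101001101001.


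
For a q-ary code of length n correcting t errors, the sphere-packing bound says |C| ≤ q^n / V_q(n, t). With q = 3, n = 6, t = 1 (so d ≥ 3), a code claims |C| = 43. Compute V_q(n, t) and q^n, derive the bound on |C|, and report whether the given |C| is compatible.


V_q(n, t) = 13, q^n = 729, Hamming bound = 56, |C| = 43 ≤ bound (satisfied).

Step 1: Compute V_q(n, t) = Σ_{j=0}^1 C(n, j) (q−1)^j.
  j = 0: C(6,0)·(2)^0 = 1·1 = 1.
  j = 1: C(6,1)·(2)^1 = 6·2 = 12.
  V_q(n, t) = 1 + 12 = 13.
Step 2: q^n = 3^6 = 729.
Step 3: Hamming bound ⌊q^n / V_q(n,t)⌋ = ⌊729/13⌋ = 56.
Step 4: Compare |C| = 43 to 56: satisfied.
The claimed |C| lies below the Hamming bound.


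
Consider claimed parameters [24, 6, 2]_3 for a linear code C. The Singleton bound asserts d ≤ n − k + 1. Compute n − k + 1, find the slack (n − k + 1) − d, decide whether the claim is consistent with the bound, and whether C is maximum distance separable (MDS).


Singleton RHS = n − k + 1 = 19, slack = 17, bound satisfied, not MDS.

Singleton bound: d ≤ n − k + 1.
Here n = 24, k = 6, so n − k + 1 = 19.
Given d = 2, check d ≤ 19: YES.
Slack = (n − k + 1) − d = 17.
The code is NOT MDS (slack = 17 > 0).
Description: the claimed parameters are [24, 6, 2]_3; such a code would be non-MDS.


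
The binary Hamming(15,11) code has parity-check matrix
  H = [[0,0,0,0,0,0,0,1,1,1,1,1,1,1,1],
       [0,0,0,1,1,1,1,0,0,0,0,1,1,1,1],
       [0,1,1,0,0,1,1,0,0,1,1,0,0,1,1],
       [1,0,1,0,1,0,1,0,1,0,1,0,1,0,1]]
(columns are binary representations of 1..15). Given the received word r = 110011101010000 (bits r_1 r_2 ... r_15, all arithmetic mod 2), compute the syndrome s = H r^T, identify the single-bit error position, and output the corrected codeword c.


s = (0, 1, 0, 1)^T, error position = 5, corrected codeword c = 110001101010000

Compute s = H r^T mod 2 one row at a time:
  s_1 = 0 + 1 + 0 + 1 + 0 + 0 + 0 + 0 = 2 ≡ 0 (mod 2).
  s_2 = 0 + 1 + 1 + 1 + 0 + 0 + 0 + 0 = 3 ≡ 1 (mod 2).
  s_3 = 1 + 0 + 1 + 1 + 0 + 1 + 0 + 0 = 4 ≡ 0 (mod 2).
  s_4 = 1 + 0 + 1 + 1 + 1 + 1 + 0 + 0 = 5 ≡ 1 (mod 2).
s = (0, 1, 0, 1)^T — this equals column 5 of H (binary 0101), so error is at position 5.
Correct: flip bit 5 of r = 110011101010000 to get c = 110001101010000.


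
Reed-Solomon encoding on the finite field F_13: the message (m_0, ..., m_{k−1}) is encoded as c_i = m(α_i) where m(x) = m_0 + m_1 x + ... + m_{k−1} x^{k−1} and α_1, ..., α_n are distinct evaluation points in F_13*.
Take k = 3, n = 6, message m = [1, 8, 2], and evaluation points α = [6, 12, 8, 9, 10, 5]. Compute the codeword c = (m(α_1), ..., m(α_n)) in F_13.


c = [4, 8, 11, 1, 8, 0]

Message polynomial: m(x) = 1 + 8·x + 2·x^2 (mod 13).
For each evaluation point α_i, compute m(α_i) mod 13:
  α_1 = 6: Horner steps 2 → 7 → 4, so m(6) = 4.
  α_2 = 12: Horner steps 2 → 6 → 8, so m(12) = 8.
  α_3 = 8: Horner steps 2 → 11 → 11, so m(8) = 11.
  α_4 = 9: Horner steps 2 → 0 → 1, so m(9) = 1.
  α_5 = 10: Horner steps 2 → 2 → 8, so m(10) = 8.
  α_6 = 5: Horner steps 2 → 5 → 0, so m(5) = 0.
Codeword c = [4, 8, 11, 1, 8, 0] ∈ F_13^6.


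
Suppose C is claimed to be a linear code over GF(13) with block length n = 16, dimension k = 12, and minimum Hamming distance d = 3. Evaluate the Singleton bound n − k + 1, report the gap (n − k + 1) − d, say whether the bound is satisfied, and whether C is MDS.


Singleton RHS = n − k + 1 = 5, slack = 2, bound satisfied, not MDS.

Singleton bound: d ≤ n − k + 1.
Here n = 16, k = 12, so n − k + 1 = 5.
Given d = 3, check d ≤ 5: YES.
Slack = (n − k + 1) − d = 2.
The code is NOT MDS (slack = 2 > 0).
Description: the claimed parameters are [16, 12, 3]_13; such a code would be non-MDS.


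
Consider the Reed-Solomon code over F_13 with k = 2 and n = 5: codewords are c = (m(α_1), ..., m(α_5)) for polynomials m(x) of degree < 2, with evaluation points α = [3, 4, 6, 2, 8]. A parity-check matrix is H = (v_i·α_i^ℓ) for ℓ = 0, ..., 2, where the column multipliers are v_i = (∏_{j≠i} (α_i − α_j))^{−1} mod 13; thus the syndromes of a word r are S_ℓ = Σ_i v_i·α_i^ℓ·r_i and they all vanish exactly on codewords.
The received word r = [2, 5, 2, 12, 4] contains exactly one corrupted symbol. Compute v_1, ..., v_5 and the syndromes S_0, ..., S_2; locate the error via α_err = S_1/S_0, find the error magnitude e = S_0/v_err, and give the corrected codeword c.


S = (1, 6, 10), error at position 3, error magnitude e = 4, c = [2, 5, 11, 12, 4].

Step 1: column multipliers v_i = (∏_{j≠i}(α_i − α_j))^{−1} mod 13.
  i = 1 (α = 3): (3−4)(3−6)(3−2)(3−8) = (−1)·(−3)·1·(−5) = −15 ≡ 11, so v_1 = 11^{−1} = 6 (mod 13).
  i = 2 (α = 4): (4−3)(4−6)(4−2)(4−8) = 1·(−2)·2·(−4) = 16 ≡ 3, so v_2 = 3^{−1} = 9 (mod 13).
  i = 3 (α = 6): (6−3)(6−4)(6−2)(6−8) = 3·2·4·(−2) = −48 ≡ 4, so v_3 = 4^{−1} = 10 (mod 13).
  i = 4 (α = 2): (2−3)(2−4)(2−6)(2−8) = (−1)·(−2)·(−4)·(−6) = 48 ≡ 9, so v_4 = 9^{−1} = 3 (mod 13).
  i = 5 (α = 8): (8−3)(8−4)(8−6)(8−2) = 5·4·2·6 = 240 ≡ 6, so v_5 = 6^{−1} = 11 (mod 13).
  v = [6, 9, 10, 3, 11].
Step 2: syndromes of r = [2, 5, 2, 12, 4] (all sums mod 13).
  S_0 = Σ v_i r_i = 6·2 + 9·5 + 10·2 + 3·12 + 11·4 = 157 ≡ 1.
  S_1 = Σ v_i α_i r_i = 6·3·2 + 9·4·5 + 10·6·2 + 3·2·12 + 11·8·4 = 760 ≡ 6.
  α_i^2 mod 13 = [9, 3, 10, 4, 12].
  S_2 = Σ v_i α_i^2 r_i = 6·9·2 + 9·3·5 + 10·10·2 + 3·4·12 + 11·12·4 = 1115 ≡ 10.
  S = (1, 6, 10) ≠ 0, so r is not a codeword (an error is present).
Step 3: locate the error. For a single error e at position i, S_ℓ = v_i·e·α_i^ℓ, so α_err = S_1/S_0.
  S_0^{−1} = 1^{−1} = 1 (mod 13), so α_err = 6·1 = 6 ≡ 6 = α_3. Error position i = 3.
  Consistency check: S_2/S_1 = 10·11 = 110 ≡ 6 = α_err ✓ (single-error assumption holds).
Step 4: error magnitude e = S_0/v_3 = S_0·∏_{j≠3}(α_3 − α_j) = 1·4 = 4 ≡ 4 (mod 13).
Step 5: correct position 3: c_3 = r_3 − e = 2 − 4 ≡ 11 (mod 13). Hence c = [2, 5, 11, 12, 4].
  Check: interpolating c through the α_i gives m(x) = 6 + 3·x (degree < 2) with m(α_i) = c_i for every i, so c is indeed a codeword.
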